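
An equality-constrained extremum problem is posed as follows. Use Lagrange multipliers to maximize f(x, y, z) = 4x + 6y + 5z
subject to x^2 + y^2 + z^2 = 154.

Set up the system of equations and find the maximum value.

Lagrange conditions: 4 = 2*lambda*x, 6 = 2*lambda*y, 5 = 2*lambda*z
So x:4 = y:6 = z:5, i.e. x = 4t, y = 6t, z = 5t
Constraint: t^2*(4^2 + 6^2 + 5^2) = 154
  t^2 * 77 = 154  =>  t = sqrt(2)
Maximum = 4*4t + 6*6t + 5*5t = 77*sqrt(2) = sqrt(11858)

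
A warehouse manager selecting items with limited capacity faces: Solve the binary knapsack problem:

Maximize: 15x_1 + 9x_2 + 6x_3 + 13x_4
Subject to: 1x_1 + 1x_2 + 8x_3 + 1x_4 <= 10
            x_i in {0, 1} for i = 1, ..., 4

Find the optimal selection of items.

Items: item 1 (v=15, w=1), item 2 (v=9, w=1), item 3 (v=6, w=8), item 4 (v=13, w=1)
Capacity: 10
Checking all 16 subsets (w = total weight, v = total value):
  {}: w = 0, v = 0
  {1}: w = 1, v = 15
  {2}: w = 1, v = 9
  {3}: w = 8, v = 6
  {4}: w = 1, v = 13
  {1, 2}: w = 2, v = 24
  {1, 3}: w = 9, v = 21
  {1, 4}: w = 2, v = 28
  {2, 3}: w = 9, v = 15
  {2, 4}: w = 2, v = 22
  {3, 4}: w = 9, v = 19
  {1, 2, 3}: w = 10, v = 30
  {1, 2, 4}: w = 3, v = 37
  {1, 3, 4}: w = 10, v = 34
  {2, 3, 4}: w = 10, v = 28
  {1, 2, 3, 4}: w = 11 > 10, infeasible
Best feasible subset: items [1, 2, 4]
Total weight: 3 <= 10, total value: 37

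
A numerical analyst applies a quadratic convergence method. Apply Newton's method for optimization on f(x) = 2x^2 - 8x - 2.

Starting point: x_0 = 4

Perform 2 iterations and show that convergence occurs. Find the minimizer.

f(x) = 2x^2 - 8x - 2, f'(x) = 4x + (-8), f''(x) = 4
Step 1: f'(4) = 8, x_1 = 4 - 8/4 = 2
Step 2: f'(2) = 0, x_2 = 2 (converged)
Newton's method converges in 1 step for quadratics.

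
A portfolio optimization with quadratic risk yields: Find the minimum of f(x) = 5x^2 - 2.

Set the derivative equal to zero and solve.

f(x) = 5x^2 - 2
f'(x) = 10x + (0) = 0
x = 0/10 = 0
f(0) = -2
Since f''(x) = 10 > 0, this is a minimum.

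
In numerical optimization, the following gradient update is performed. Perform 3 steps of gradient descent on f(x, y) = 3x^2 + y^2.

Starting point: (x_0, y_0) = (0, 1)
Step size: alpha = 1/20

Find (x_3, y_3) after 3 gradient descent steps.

f(x,y) = 3x^2 + y^2
grad_x = 6x + 0y, grad_y = 2y + 0x
Step 1: grad = (0, 2), (0, 9/10)
Step 2: grad = (0, 9/5), (0, 81/100)
Step 3: grad = (0, 81/50), (0, 729/1000)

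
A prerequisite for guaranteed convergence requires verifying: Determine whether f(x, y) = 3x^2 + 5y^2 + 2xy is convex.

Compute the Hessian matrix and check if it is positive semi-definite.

f(x,y) = 3x^2 + 5y^2 + 2xy
Hessian H = [[6, 2], [2, 10]]
trace(H) = 16, det(H) = 56
Eigenvalues: (16 +/- sqrt(32)) / 2 = 10.83, 5.172
Since both eigenvalues > 0, f is convex.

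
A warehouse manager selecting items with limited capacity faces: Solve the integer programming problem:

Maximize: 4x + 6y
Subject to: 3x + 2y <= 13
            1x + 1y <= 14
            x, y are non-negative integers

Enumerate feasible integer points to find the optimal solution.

Constraint 1: 3x + 2y <= 13
Constraint 2: 1x + 1y <= 14
Feasible x range (need y >= 0): 0 <= x <= min(13/3, 14/1) => x in {0, ..., 4}.
Enumerate feasible integer points row by row (the coefficient of y is 6 > 0, so for each x the largest feasible y gives the best value):
  x = 0: y <= min((13 - 3*0)/2, (14 - 1*0)/1) => y in {0, ..., 6}; best 4*0 + 6*6 = 36
  x = 1: y <= min((13 - 3*1)/2, (14 - 1*1)/1) => y in {0, ..., 5}; best 4*1 + 6*5 = 34
  x = 2: y <= min((13 - 3*2)/2, (14 - 1*2)/1) => y in {0, ..., 3}; best 4*2 + 6*3 = 26
  x = 3: y <= min((13 - 3*3)/2, (14 - 1*3)/1) => y in {0, ..., 2}; best 4*3 + 6*2 = 24
  x = 4: y <= min((13 - 3*4)/2, (14 - 1*4)/1) => y in {0}; best 4*4 + 6*0 = 16
The maximum 4x + 6y = 36 is achieved at x = 0, y = 6.
Check: 3*0 + 2*6 = 12 <= 13 and 1*0 + 1*6 = 6 <= 14.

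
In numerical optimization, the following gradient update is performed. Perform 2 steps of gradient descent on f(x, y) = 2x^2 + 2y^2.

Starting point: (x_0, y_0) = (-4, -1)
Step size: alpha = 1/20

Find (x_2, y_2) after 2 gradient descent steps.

f(x,y) = 2x^2 + 2y^2
grad_x = 4x + 0y, grad_y = 4y + 0x
Step 1: grad = (-16, -4), (-16/5, -4/5)
Step 2: grad = (-64/5, -16/5), (-64/25, -16/25)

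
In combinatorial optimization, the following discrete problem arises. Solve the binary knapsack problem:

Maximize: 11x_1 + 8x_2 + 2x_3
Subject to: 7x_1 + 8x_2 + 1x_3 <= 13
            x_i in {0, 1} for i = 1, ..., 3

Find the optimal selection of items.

Items: item 1 (v=11, w=7), item 2 (v=8, w=8), item 3 (v=2, w=1)
Capacity: 13
Checking all 8 subsets (w = total weight, v = total value):
  {}: w = 0, v = 0
  {1}: w = 7, v = 11
  {2}: w = 8, v = 8
  {3}: w = 1, v = 2
  {1, 2}: w = 15 > 13, infeasible
  {1, 3}: w = 8, v = 13
  {2, 3}: w = 9, v = 10
  {1, 2, 3}: w = 16 > 13, infeasible
Best feasible subset: items [1, 3]
Total weight: 8 <= 13, total value: 13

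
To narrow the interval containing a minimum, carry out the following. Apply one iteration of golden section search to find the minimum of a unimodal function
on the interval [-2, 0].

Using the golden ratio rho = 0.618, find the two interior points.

Golden section search on [-2, 0].
Golden ratio rho = 0.618 (approx).
Interior points:
  x_1 = -2 + (1-0.618)*2 = -1.2360
  x_2 = -2 + 0.618*2 = -0.7640
Compare f(x_1) and f(x_2) to determine which subinterval to keep.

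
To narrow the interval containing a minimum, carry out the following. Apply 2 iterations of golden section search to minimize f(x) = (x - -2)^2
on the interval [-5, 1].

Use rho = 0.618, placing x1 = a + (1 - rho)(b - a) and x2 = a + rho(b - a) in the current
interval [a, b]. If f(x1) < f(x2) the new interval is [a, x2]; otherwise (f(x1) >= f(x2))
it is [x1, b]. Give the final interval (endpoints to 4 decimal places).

Golden section search for min of f(x) = (x - -2)^2 on [-5, 1].
Each step: x1 = a + (1 - rho)(b - a), x2 = a + rho(b - a); if f(x1) < f(x2) keep [a, x2], otherwise keep [x1, b].
Step 1: [-5.0000, 1.0000], x1=-2.7080 (f=0.5013), x2=-1.2920 (f=0.5013); f(x1) = f(x2) (tie, not '<') => keep [-2.7080, 1.0000]
Step 2: [-2.7080, 1.0000], x1=-1.2915 (f=0.5019), x2=-0.4165 (f=2.5076); f(x1) < f(x2) => keep [-2.7080, -0.4165]
Final interval: [-2.7080, -0.4165]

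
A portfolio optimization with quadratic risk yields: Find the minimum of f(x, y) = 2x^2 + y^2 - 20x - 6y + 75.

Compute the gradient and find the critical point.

f(x,y) = 2x^2 + y^2 - 20x - 6y + 75
df/dx = 4x + (-20) = 0  =>  x = 5
df/dy = 2y + (-6) = 0  =>  y = 3
f(5, 3) = 2*(5)^2 + 1*(3)^2 + -20*(5) + -6*(3) + 75 = 16
Hessian is diagonal with entries 4, 2 > 0, so this is a minimum.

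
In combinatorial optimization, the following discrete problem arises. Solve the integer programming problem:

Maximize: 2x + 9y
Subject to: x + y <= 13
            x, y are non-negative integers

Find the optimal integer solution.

Objective: 2x + 9y, constraint: x + y <= 13
Coefficient of y is 9 > coefficient of x is 2, so allocate the entire budget to y.
Optimal: x = 0, y = 13, value = 117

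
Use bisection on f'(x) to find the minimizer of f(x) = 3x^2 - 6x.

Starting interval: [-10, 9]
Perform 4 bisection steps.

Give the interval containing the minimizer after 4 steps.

Finding critical point of f(x) = 3x^2 - 6x using bisection on f'(x) = 6x + -6.
f'(x) = 0 when x = 1.
Starting interval: [-10, 9]
Step 1: mid = -1/2, f'(mid) = -9, new interval = [-1/2, 9]
Step 2: mid = 17/4, f'(mid) = 39/2, new interval = [-1/2, 17/4]
Step 3: mid = 15/8, f'(mid) = 21/4, new interval = [-1/2, 15/8]
Step 4: mid = 11/16, f'(mid) = -15/8, new interval = [11/16, 15/8]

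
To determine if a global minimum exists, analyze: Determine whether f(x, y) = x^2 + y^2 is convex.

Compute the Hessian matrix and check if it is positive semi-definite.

f(x,y) = x^2 + y^2
Hessian H = [[2, 0], [0, 2]]
trace(H) = 4, det(H) = 4
Eigenvalues: (4 +/- sqrt(0)) / 2 = 2, 2
Since both eigenvalues > 0, f is convex.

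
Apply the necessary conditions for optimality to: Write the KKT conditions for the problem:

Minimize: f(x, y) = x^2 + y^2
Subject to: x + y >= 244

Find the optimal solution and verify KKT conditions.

KKT conditions for min x^2 + y^2 s.t. x + y >= 244:
Stationarity: 2x = mu, 2y = mu
So x = y = mu/2.
Complementary slackness: mu*(x + y - 244) = 0
Primal feasibility: x + y >= 244; dual feasibility: mu >= 0
If mu = 0 then x = y = 0, but 0 + 0 < 244 is infeasible, so the constraint is active.
Constraint active: x + y = 2*(mu/2) = 244 => mu = 244
x = y = 122, f = 29768
Verify: stationarity 2*122 = 244 = mu; primal 122 + 122 = 244 >= 244; dual mu = 244 >= 0; complementary slackness 244*(244 - 244) = 0. All KKT conditions hold.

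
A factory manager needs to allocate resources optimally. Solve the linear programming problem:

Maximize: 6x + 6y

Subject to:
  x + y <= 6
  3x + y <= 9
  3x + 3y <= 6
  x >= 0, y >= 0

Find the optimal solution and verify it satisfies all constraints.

Feasible vertices: (0, 0), (0, 2), (2, 0)
Objective 6x + 6y at each vertex:
  (0, 0): 0
  (0, 2): 12
  (2, 0): 12
Maximum is 12 at (0, 2).
Verify constraints at (x, y) = (0, 2):
  1*0 + 1*2 = 2 <= 6
  3*0 + 1*2 = 2 <= 9
  3*0 + 3*2 = 6 <= 6 (active)
  x = 0 >= 0, y = 2 >= 0. All constraints satisfied.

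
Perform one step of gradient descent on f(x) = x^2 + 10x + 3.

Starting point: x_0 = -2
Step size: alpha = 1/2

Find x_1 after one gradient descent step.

f(x) = x^2 + 10x + 3
f'(x) = 2x + 10
f'(-2) = 2*-2 + (10) = 6
x_1 = x_0 - alpha * f'(x_0) = -2 - 1/2 * 6 = -5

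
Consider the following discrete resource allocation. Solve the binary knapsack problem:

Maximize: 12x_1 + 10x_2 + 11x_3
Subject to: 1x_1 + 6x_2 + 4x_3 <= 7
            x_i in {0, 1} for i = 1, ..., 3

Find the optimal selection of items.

Items: item 1 (v=12, w=1), item 2 (v=10, w=6), item 3 (v=11, w=4)
Capacity: 7
Checking all 8 subsets (w = total weight, v = total value):
  {}: w = 0, v = 0
  {1}: w = 1, v = 12
  {2}: w = 6, v = 10
  {3}: w = 4, v = 11
  {1, 2}: w = 7, v = 22
  {1, 3}: w = 5, v = 23
  {2, 3}: w = 10 > 7, infeasible
  {1, 2, 3}: w = 11 > 7, infeasible
Best feasible subset: items [1, 3]
Total weight: 5 <= 7, total value: 23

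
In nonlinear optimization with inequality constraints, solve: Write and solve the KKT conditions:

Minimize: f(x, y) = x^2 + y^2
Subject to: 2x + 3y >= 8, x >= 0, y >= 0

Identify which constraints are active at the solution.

KKT conditions for min x^2 + y^2 s.t. 2x + 3y >= 8, x >= 0, y >= 0:
Stationarity: 2x = mu*2 + mu_x, 2y = mu*3 + mu_y, with mu, mu_x, mu_y >= 0
Complementary slackness: mu*(2x + 3y - 8) = 0, mu_x*x = 0, mu_y*y = 0
(0, 0) is infeasible (2*0 + 3*0 < 8), so if mu = 0 stationarity would force x = mu_x/2 >= 0, y = mu_y/2 >= 0 with mu_x*x = mu_y*y = 0, i.e. x = y = 0: contradiction. Hence mu > 0 and 2x + 3y = 8 is active.
Try x > 0, y > 0 (so mu_x = mu_y = 0): x = 2*mu/2, y = 3*mu/2
Substitute: 2*(2*mu/2) + 3*(3*mu/2) = 8
  mu*13/2 = 8 => mu = 16/13
x* = 16/13 > 0, y* = 24/13 > 0, consistent with mu_x = mu_y = 0.
f is convex and the constraints are linear, so this KKT point is the global minimum.
f* = 64/13
Active constraints: 2x + 3y >= 8 (holds with equality, mu = 16/13 > 0); x >= 0 and y >= 0 are inactive (mu_x = mu_y = 0).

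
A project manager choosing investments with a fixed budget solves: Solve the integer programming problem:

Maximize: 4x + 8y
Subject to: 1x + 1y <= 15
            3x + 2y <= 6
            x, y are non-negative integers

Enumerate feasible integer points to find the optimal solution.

Constraint 1: 1x + 1y <= 15
Constraint 2: 3x + 2y <= 6
Feasible x range (need y >= 0): 0 <= x <= min(15/1, 6/3) => x in {0, ..., 2}.
Enumerate feasible integer points row by row (the coefficient of y is 8 > 0, so for each x the largest feasible y gives the best value):
  x = 0: y <= min((15 - 1*0)/1, (6 - 3*0)/2) => y in {0, ..., 3}; best 4*0 + 8*3 = 24
  x = 1: y <= min((15 - 1*1)/1, (6 - 3*1)/2) => y in {0, ..., 1}; best 4*1 + 8*1 = 12
  x = 2: y <= min((15 - 1*2)/1, (6 - 3*2)/2) => y in {0}; best 4*2 + 8*0 = 8
The maximum 4x + 8y = 24 is achieved at x = 0, y = 3.
Check: 1*0 + 1*3 = 3 <= 15 and 3*0 + 2*3 = 6 <= 6.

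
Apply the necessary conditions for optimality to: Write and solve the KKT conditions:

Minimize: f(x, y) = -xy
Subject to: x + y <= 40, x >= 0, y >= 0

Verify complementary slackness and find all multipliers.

Problem: min -xy s.t. x + y <= 40 (multiplier lambda), x >= 0 (mu_x), y >= 0 (mu_y)
KKT stationarity: -y + lambda - mu_x = 0, -x + lambda - mu_y = 0, with lambda, mu_x, mu_y >= 0
Complementary slackness: lambda*(x + y - 40) = 0, mu_x*x = 0, mu_y*y = 0
If lambda = 0: y = -mu_x <= 0 and x = -mu_y <= 0 force x = y = 0 with f = 0; but x = y = 20 is feasible with f = -400 < 0, so this is not the minimum. Hence lambda > 0 and x + y = 40.
Try x > 0, y > 0 (so mu_x = mu_y = 0): y = lambda, x = lambda => x = y = lambda
x + y = 40 => 2*lambda = 40 => lambda = 20
x* = y* = 20 > 0, consistent with mu_x = mu_y = 0.
(Any feasible point with x = 0 or y = 0 has f = 0 > -400, so the minimum is not on those boundaries.)
min(-xy) = -400 (i.e. max xy = 400)
Multipliers: lambda = 20, mu_x = 0, mu_y = 0
Complementary slackness: lambda*(x + y - 40) = 20*(20 + 20 - 40) = 0, mu_x*x = 0*20 = 0, mu_y*y = 0*20 = 0. Satisfied.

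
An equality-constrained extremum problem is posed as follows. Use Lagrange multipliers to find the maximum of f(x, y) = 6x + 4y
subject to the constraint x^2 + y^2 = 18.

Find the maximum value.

Set up Lagrange conditions: grad f = lambda * grad g
  6 = 2*lambda*x
  4 = 2*lambda*y
From these: x/y = 6/4, so x = 6t, y = 4t for some t.
Substitute into constraint: (6t)^2 + (4t)^2 = 18
  t^2 * 52 = 18
  t = sqrt(18/52)
Maximum = 6*x + 4*y = (6^2 + 4^2)*t = 52 * sqrt(18/52) = sqrt(936)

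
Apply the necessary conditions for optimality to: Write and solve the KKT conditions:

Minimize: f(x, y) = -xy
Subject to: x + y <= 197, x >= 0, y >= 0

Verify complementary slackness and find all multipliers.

Problem: min -xy s.t. x + y <= 197 (multiplier lambda), x >= 0 (mu_x), y >= 0 (mu_y)
KKT stationarity: -y + lambda - mu_x = 0, -x + lambda - mu_y = 0, with lambda, mu_x, mu_y >= 0
Complementary slackness: lambda*(x + y - 197) = 0, mu_x*x = 0, mu_y*y = 0
If lambda = 0: y = -mu_x <= 0 and x = -mu_y <= 0 force x = y = 0 with f = 0; but x = y = 197/2 is feasible with f = -38809/4 < 0, so this is not the minimum. Hence lambda > 0 and x + y = 197.
Try x > 0, y > 0 (so mu_x = mu_y = 0): y = lambda, x = lambda => x = y = lambda
x + y = 197 => 2*lambda = 197 => lambda = 197/2
x* = y* = 197/2 > 0, consistent with mu_x = mu_y = 0.
(Any feasible point with x = 0 or y = 0 has f = 0 > -38809/4, so the minimum is not on those boundaries.)
min(-xy) = -38809/4 (i.e. max xy = 38809/4)
Multipliers: lambda = 197/2, mu_x = 0, mu_y = 0
Complementary slackness: lambda*(x + y - 197) = 197/2*(197/2 + 197/2 - 197) = 0, mu_x*x = 0*197/2 = 0, mu_y*y = 0*197/2 = 0. Satisfied.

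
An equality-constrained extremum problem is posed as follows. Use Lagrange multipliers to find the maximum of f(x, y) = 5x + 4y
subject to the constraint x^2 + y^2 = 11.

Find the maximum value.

Set up Lagrange conditions: grad f = lambda * grad g
  5 = 2*lambda*x
  4 = 2*lambda*y
From these: x/y = 5/4, so x = 5t, y = 4t for some t.
Substitute into constraint: (5t)^2 + (4t)^2 = 11
  t^2 * 41 = 11
  t = sqrt(11/41)
Maximum = 5*x + 4*y = (5^2 + 4^2)*t = 41 * sqrt(11/41) = sqrt(451)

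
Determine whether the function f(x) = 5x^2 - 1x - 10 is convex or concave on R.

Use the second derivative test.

f(x) = 5x^2 - 1x - 10
f'(x) = 10x - 1
f''(x) = 10
Since f''(x) = 10 > 0 for all x, f is convex on R.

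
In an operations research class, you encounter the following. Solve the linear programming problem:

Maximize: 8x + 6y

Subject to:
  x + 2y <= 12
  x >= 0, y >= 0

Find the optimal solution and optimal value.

The feasible region has vertices at [(0, 0), (12, 0), (0, 6)].
Checking objective 8x + 6y at each vertex:
  (0, 0): 8*0 + 6*0 = 0
  (12, 0): 8*12 + 6*0 = 96
  (0, 6): 8*0 + 6*6 = 36
Maximum is 96 at (12, 0).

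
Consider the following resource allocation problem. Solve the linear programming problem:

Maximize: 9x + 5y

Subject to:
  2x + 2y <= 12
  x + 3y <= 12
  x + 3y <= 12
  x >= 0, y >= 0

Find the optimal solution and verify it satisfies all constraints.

Feasible vertices: (0, 0), (0, 4), (3, 3), (6, 0)
Objective 9x + 5y at each vertex:
  (0, 0): 0
  (0, 4): 20
  (3, 3): 42
  (6, 0): 54
Maximum is 54 at (6, 0).
Verify constraints at (x, y) = (6, 0):
  2*6 + 2*0 = 12 <= 12 (active)
  1*6 + 3*0 = 6 <= 12
  1*6 + 3*0 = 6 <= 12
  x = 6 >= 0, y = 0 >= 0. All constraints satisfied.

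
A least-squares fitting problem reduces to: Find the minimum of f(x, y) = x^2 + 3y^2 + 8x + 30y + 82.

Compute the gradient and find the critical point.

f(x,y) = x^2 + 3y^2 + 8x + 30y + 82
df/dx = 2x + (8) = 0  =>  x = -4
df/dy = 6y + (30) = 0  =>  y = -5
f(-4, -5) = 1*(-4)^2 + 3*(-5)^2 + 8*(-4) + 30*(-5) + 82 = -9
Hessian is diagonal with entries 2, 6 > 0, so this is a minimum.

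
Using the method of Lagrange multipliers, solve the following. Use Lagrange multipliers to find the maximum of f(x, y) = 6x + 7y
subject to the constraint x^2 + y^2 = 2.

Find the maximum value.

Set up Lagrange conditions: grad f = lambda * grad g
  6 = 2*lambda*x
  7 = 2*lambda*y
From these: x/y = 6/7, so x = 6t, y = 7t for some t.
Substitute into constraint: (6t)^2 + (7t)^2 = 2
  t^2 * 85 = 2
  t = sqrt(2/85)
Maximum = 6*x + 7*y = (6^2 + 7^2)*t = 85 * sqrt(2/85) = sqrt(170)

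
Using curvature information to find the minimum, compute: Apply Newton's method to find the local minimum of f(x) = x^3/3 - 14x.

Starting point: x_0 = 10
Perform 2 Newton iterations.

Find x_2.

f(x) = x^3/3 - 14x
f'(x) = x^2 - 14, f''(x) = 2x
Newton update: x_{n+1} = x_n - (x_n^2 - 14)/(2*x_n)
Step 1: x_0 = 10, f'=86, f''=20, x_1 = 57/10
Step 2: x_1 = 57/10, f'=1849/100, f''=57/5, x_2 = 4649/1140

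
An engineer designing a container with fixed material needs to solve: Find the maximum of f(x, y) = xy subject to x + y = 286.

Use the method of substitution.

Substitute y = 286 - x into f(x,y) = xy:
g(x) = x(286 - x) = 286x - x^2
g'(x) = 286 - 2x = 0  =>  x = 143
y = 286 - 143 = 143
Maximum value = 143 * 143 = 20449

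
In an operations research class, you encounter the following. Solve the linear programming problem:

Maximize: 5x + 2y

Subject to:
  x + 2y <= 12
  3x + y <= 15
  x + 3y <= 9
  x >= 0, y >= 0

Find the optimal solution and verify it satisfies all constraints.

Feasible vertices: (0, 0), (0, 3), (9/2, 3/2), (5, 0)
Objective 5x + 2y at each vertex:
  (0, 0): 0
  (0, 3): 6
  (9/2, 3/2): 51/2
  (5, 0): 25
Maximum is 51/2 at (9/2, 3/2).
Verify constraints at (x, y) = (9/2, 3/2):
  1*(9/2) + 2*(3/2) = 15/2 <= 12
  3*(9/2) + 1*(3/2) = 15 <= 15 (active)
  1*(9/2) + 3*(3/2) = 9 <= 9 (active)
  x = 9/2 >= 0, y = 3/2 >= 0. All constraints satisfied.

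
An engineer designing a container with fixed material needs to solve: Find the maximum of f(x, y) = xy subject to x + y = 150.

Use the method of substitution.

Substitute y = 150 - x into f(x,y) = xy:
g(x) = x(150 - x) = 150x - x^2
g'(x) = 150 - 2x = 0  =>  x = 75
y = 150 - 75 = 75
Maximum value = 75 * 75 = 5625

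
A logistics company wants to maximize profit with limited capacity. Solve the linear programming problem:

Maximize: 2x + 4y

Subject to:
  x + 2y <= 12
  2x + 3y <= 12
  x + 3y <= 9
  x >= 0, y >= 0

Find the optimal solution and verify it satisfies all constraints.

Feasible vertices: (0, 0), (0, 3), (3, 2), (6, 0)
Objective 2x + 4y at each vertex:
  (0, 0): 0
  (0, 3): 12
  (3, 2): 14
  (6, 0): 12
Maximum is 14 at (3, 2).
Verify constraints at (x, y) = (3, 2):
  1*3 + 2*2 = 7 <= 12
  2*3 + 3*2 = 12 <= 12 (active)
  1*3 + 3*2 = 9 <= 9 (active)
  x = 3 >= 0, y = 2 >= 0. All constraints satisfied.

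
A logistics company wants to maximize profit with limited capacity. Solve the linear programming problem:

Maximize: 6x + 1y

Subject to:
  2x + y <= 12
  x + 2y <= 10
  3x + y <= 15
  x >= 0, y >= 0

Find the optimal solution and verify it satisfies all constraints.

Feasible vertices: (0, 0), (0, 5), (4, 3), (5, 0)
Objective 6x + 1y at each vertex:
  (0, 0): 0
  (0, 5): 5
  (4, 3): 27
  (5, 0): 30
Maximum is 30 at (5, 0).
Verify constraints at (x, y) = (5, 0):
  2*5 + 1*0 = 10 <= 12
  1*5 + 2*0 = 5 <= 10
  3*5 + 1*0 = 15 <= 15 (active)
  x = 5 >= 0, y = 0 >= 0. All constraints satisfied.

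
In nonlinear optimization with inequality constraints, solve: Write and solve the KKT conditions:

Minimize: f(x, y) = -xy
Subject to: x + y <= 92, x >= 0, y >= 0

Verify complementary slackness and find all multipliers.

Problem: min -xy s.t. x + y <= 92 (multiplier lambda), x >= 0 (mu_x), y >= 0 (mu_y)
KKT stationarity: -y + lambda - mu_x = 0, -x + lambda - mu_y = 0, with lambda, mu_x, mu_y >= 0
Complementary slackness: lambda*(x + y - 92) = 0, mu_x*x = 0, mu_y*y = 0
If lambda = 0: y = -mu_x <= 0 and x = -mu_y <= 0 force x = y = 0 with f = 0; but x = y = 46 is feasible with f = -2116 < 0, so this is not the minimum. Hence lambda > 0 and x + y = 92.
Try x > 0, y > 0 (so mu_x = mu_y = 0): y = lambda, x = lambda => x = y = lambda
x + y = 92 => 2*lambda = 92 => lambda = 46
x* = y* = 46 > 0, consistent with mu_x = mu_y = 0.
(Any feasible point with x = 0 or y = 0 has f = 0 > -2116, so the minimum is not on those boundaries.)
min(-xy) = -2116 (i.e. max xy = 2116)
Multipliers: lambda = 46, mu_x = 0, mu_y = 0
Complementary slackness: lambda*(x + y - 92) = 46*(46 + 46 - 92) = 0, mu_x*x = 0*46 = 0, mu_y*y = 0*46 = 0. Satisfied.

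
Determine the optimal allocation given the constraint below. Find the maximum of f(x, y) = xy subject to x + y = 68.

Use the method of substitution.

Substitute y = 68 - x into f(x,y) = xy:
g(x) = x(68 - x) = 68x - x^2
g'(x) = 68 - 2x = 0  =>  x = 34
y = 68 - 34 = 34
Maximum value = 34 * 34 = 1156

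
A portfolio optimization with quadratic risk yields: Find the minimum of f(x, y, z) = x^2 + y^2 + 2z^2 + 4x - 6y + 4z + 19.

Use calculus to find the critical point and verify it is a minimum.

f(x,y,z) = x^2 + y^2 + 2z^2 + 4x - 6y + 4z + 19
df/dx = 2x + (4) = 0 => x = -2
df/dy = 2y + (-6) = 0 => y = 3
df/dz = 4z + (4) = 0 => z = -1
f(-2,3,-1) = 1*(-2)^2 + 1*(3)^2 + 2*(-1)^2 + 4*(-2) + -6*(3) + 4*(-1) + 19 = 4
Hessian is diagonal with entries 2, 2, 4 > 0, confirmed minimum.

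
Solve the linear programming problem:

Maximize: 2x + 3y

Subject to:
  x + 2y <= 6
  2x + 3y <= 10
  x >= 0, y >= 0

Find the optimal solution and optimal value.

Feasible vertices: (0, 0), (0, 3), (2, 2), (5, 0)
Objective 2x + 3y at each:
  (0, 0): 0
  (0, 3): 9
  (2, 2): 10
  (5, 0): 10
Maximum is 10 at (2, 2).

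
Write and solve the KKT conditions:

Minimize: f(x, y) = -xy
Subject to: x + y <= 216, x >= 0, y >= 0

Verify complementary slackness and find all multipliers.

Problem: min -xy s.t. x + y <= 216 (multiplier lambda), x >= 0 (mu_x), y >= 0 (mu_y)
KKT stationarity: -y + lambda - mu_x = 0, -x + lambda - mu_y = 0, with lambda, mu_x, mu_y >= 0
Complementary slackness: lambda*(x + y - 216) = 0, mu_x*x = 0, mu_y*y = 0
If lambda = 0: y = -mu_x <= 0 and x = -mu_y <= 0 force x = y = 0 with f = 0; but x = y = 108 is feasible with f = -11664 < 0, so this is not the minimum. Hence lambda > 0 and x + y = 216.
Try x > 0, y > 0 (so mu_x = mu_y = 0): y = lambda, x = lambda => x = y = lambda
x + y = 216 => 2*lambda = 216 => lambda = 108
x* = y* = 108 > 0, consistent with mu_x = mu_y = 0.
(Any feasible point with x = 0 or y = 0 has f = 0 > -11664, so the minimum is not on those boundaries.)
min(-xy) = -11664 (i.e. max xy = 11664)
Multipliers: lambda = 108, mu_x = 0, mu_y = 0
Complementary slackness: lambda*(x + y - 216) = 108*(108 + 108 - 216) = 0, mu_x*x = 0*108 = 0, mu_y*y = 0*108 = 0. Satisfied.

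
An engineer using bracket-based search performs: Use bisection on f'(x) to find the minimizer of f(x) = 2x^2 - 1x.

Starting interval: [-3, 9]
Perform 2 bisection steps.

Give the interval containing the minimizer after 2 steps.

Finding critical point of f(x) = 2x^2 - 1x using bisection on f'(x) = 4x + -1.
f'(x) = 0 when x = 1/4.
Starting interval: [-3, 9]
Step 1: mid = 3, f'(mid) = 11, new interval = [-3, 3]
Step 2: mid = 0, f'(mid) = -1, new interval = [0, 3]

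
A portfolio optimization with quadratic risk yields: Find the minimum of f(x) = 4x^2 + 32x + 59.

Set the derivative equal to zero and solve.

f(x) = 4x^2 + 32x + 59
f'(x) = 8x + (32) = 0
x = -32/8 = -4
f(-4) = -5
Since f''(x) = 8 > 0, this is a minimum.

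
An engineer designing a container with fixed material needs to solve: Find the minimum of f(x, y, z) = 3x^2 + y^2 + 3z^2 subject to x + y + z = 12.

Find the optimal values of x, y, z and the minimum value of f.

Using Lagrange multipliers on f = 3x^2 + y^2 + 3z^2 with constraint x + y + z = 12:
Conditions: 2*3*x = lambda, 2*1*y = lambda, 2*3*z = lambda
So x = lambda/6, y = lambda/2, z = lambda/6
Substituting into constraint: lambda * (5/6) = 12
lambda = 72/5
x = 12/5, y = 36/5, z = 12/5
Minimum value = 432/5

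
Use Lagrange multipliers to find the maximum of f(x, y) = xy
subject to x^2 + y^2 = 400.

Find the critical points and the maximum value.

Lagrange conditions: y = 2*lambda*x and x = 2*lambda*y
If x = 0 then y = 0, violating the constraint, so x, y != 0.
Dividing: y/x = x/y => x^2 = y^2 => y = x or y = -x
Constraint: 2x^2 = 400 => x^2 = 200 => x = +/-sqrt(200)
Critical points: (sqrt(200), sqrt(200)), (-sqrt(200), -sqrt(200)), (sqrt(200), -sqrt(200)), (-sqrt(200), sqrt(200))
  y = x:  xy = x^2 = 200  at (sqrt(200), sqrt(200)) and (-sqrt(200), -sqrt(200))
  y = -x: xy = -x^2 = -200 at (sqrt(200), -sqrt(200)) and (-sqrt(200), sqrt(200))
Maximum xy = 200 at (sqrt(200), sqrt(200)) and (-sqrt(200), -sqrt(200))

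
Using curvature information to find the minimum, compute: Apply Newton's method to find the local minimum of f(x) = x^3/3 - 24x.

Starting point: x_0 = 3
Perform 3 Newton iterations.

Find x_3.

f(x) = x^3/3 - 24x
f'(x) = x^2 - 24, f''(x) = 2x
Newton update: x_{n+1} = x_n - (x_n^2 - 24)/(2*x_n)
Step 1: x_0 = 3, f'=-15, f''=6, x_1 = 11/2
Step 2: x_1 = 11/2, f'=25/4, f''=11, x_2 = 217/44
Step 3: x_2 = 217/44, f'=625/1936, f''=217/22, x_3 = 93553/19096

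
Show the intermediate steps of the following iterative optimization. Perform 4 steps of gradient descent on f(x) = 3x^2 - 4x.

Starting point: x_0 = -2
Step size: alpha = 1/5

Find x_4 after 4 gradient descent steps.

f(x) = 3x^2 - 4x, f'(x) = 6x + (-4)
Step 1: f'(-2) = -16, x_1 = -2 - 1/5 * -16 = 6/5
Step 2: f'(6/5) = 16/5, x_2 = 6/5 - 1/5 * 16/5 = 14/25
Step 3: f'(14/25) = -16/25, x_3 = 14/25 - 1/5 * -16/25 = 86/125
Step 4: f'(86/125) = 16/125, x_4 = 86/125 - 1/5 * 16/125 = 414/625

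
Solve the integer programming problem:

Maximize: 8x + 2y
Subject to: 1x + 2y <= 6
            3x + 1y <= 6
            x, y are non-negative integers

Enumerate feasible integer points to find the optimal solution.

Constraint 1: 1x + 2y <= 6
Constraint 2: 3x + 1y <= 6
Feasible x range (need y >= 0): 0 <= x <= min(6/1, 6/3) => x in {0, ..., 2}.
Enumerate feasible integer points row by row (the coefficient of y is 2 > 0, so for each x the largest feasible y gives the best value):
  x = 0: y <= min((6 - 1*0)/2, (6 - 3*0)/1) => y in {0, ..., 3}; best 8*0 + 2*3 = 6
  x = 1: y <= min((6 - 1*1)/2, (6 - 3*1)/1) => y in {0, ..., 2}; best 8*1 + 2*2 = 12
  x = 2: y <= min((6 - 1*2)/2, (6 - 3*2)/1) => y in {0}; best 8*2 + 2*0 = 16
The maximum 8x + 2y = 16 is achieved at x = 2, y = 0.
Check: 1*2 + 2*0 = 2 <= 6 and 3*2 + 1*0 = 6 <= 6.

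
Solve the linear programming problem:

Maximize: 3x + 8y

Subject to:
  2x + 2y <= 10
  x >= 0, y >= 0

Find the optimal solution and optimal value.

The feasible region has vertices at [(0, 0), (5, 0), (0, 5)].
Checking objective 3x + 8y at each vertex:
  (0, 0): 3*0 + 8*0 = 0
  (5, 0): 3*5 + 8*0 = 15
  (0, 5): 3*0 + 8*5 = 40
Maximum is 40 at (0, 5).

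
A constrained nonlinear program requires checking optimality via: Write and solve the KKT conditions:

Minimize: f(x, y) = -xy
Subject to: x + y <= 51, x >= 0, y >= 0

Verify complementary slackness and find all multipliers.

Problem: min -xy s.t. x + y <= 51 (multiplier lambda), x >= 0 (mu_x), y >= 0 (mu_y)
KKT stationarity: -y + lambda - mu_x = 0, -x + lambda - mu_y = 0, with lambda, mu_x, mu_y >= 0
Complementary slackness: lambda*(x + y - 51) = 0, mu_x*x = 0, mu_y*y = 0
If lambda = 0: y = -mu_x <= 0 and x = -mu_y <= 0 force x = y = 0 with f = 0; but x = y = 51/2 is feasible with f = -2601/4 < 0, so this is not the minimum. Hence lambda > 0 and x + y = 51.
Try x > 0, y > 0 (so mu_x = mu_y = 0): y = lambda, x = lambda => x = y = lambda
x + y = 51 => 2*lambda = 51 => lambda = 51/2
x* = y* = 51/2 > 0, consistent with mu_x = mu_y = 0.
(Any feasible point with x = 0 or y = 0 has f = 0 > -2601/4, so the minimum is not on those boundaries.)
min(-xy) = -2601/4 (i.e. max xy = 2601/4)
Multipliers: lambda = 51/2, mu_x = 0, mu_y = 0
Complementary slackness: lambda*(x + y - 51) = 51/2*(51/2 + 51/2 - 51) = 0, mu_x*x = 0*51/2 = 0, mu_y*y = 0*51/2 = 0. Satisfied.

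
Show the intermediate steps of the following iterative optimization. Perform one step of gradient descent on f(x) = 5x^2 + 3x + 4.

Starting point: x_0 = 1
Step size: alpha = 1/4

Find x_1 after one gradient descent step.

f(x) = 5x^2 + 3x + 4
f'(x) = 10x + 3
f'(1) = 10*1 + (3) = 13
x_1 = x_0 - alpha * f'(x_0) = 1 - 1/4 * 13 = -9/4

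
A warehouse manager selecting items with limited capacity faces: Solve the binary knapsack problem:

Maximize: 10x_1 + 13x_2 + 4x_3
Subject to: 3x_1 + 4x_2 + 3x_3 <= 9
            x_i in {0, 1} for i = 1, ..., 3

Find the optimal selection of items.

Items: item 1 (v=10, w=3), item 2 (v=13, w=4), item 3 (v=4, w=3)
Capacity: 9
Checking all 8 subsets (w = total weight, v = total value):
  {}: w = 0, v = 0
  {1}: w = 3, v = 10
  {2}: w = 4, v = 13
  {3}: w = 3, v = 4
  {1, 2}: w = 7, v = 23
  {1, 3}: w = 6, v = 14
  {2, 3}: w = 7, v = 17
  {1, 2, 3}: w = 10 > 9, infeasible
Best feasible subset: items [1, 2]
Total weight: 7 <= 9, total value: 23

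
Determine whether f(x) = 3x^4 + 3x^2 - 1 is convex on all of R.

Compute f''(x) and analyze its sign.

f(x) = 3x^4 + 3x^2 - 1
f'(x) = 12x^3 + 6x
f''(x) = 36x^2 + 6
f''(x) = 36x^2 + 6 >= 6 > 0 for all x
Therefore, f is convex on R.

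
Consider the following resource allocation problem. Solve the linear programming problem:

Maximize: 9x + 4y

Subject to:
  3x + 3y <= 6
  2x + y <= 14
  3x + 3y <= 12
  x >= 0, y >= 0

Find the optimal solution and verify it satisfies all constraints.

Feasible vertices: (0, 0), (0, 2), (2, 0)
Objective 9x + 4y at each vertex:
  (0, 0): 0
  (0, 2): 8
  (2, 0): 18
Maximum is 18 at (2, 0).
Verify constraints at (x, y) = (2, 0):
  3*2 + 3*0 = 6 <= 6 (active)
  2*2 + 1*0 = 4 <= 14
  3*2 + 3*0 = 6 <= 12
  x = 2 >= 0, y = 0 >= 0. All constraints satisfied.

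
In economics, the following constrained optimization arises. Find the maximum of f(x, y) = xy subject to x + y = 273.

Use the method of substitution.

Substitute y = 273 - x into f(x,y) = xy:
g(x) = x(273 - x) = 273x - x^2
g'(x) = 273 - 2x = 0  =>  x = 273/2
y = 273 - 273/2 = 273/2
Maximum value = (273/2) * (273/2) = 74529/4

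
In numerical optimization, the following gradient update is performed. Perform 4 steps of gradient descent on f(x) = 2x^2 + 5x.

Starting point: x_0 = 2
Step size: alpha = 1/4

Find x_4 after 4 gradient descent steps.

f(x) = 2x^2 + 5x, f'(x) = 4x + (5)
Step 1: f'(2) = 13, x_1 = 2 - 1/4 * 13 = -5/4
Step 2: f'(-5/4) = 0, x_2 = -5/4 - 1/4 * 0 = -5/4
Step 3: f'(-5/4) = 0, x_3 = -5/4 - 1/4 * 0 = -5/4
Step 4: f'(-5/4) = 0, x_4 = -5/4 - 1/4 * 0 = -5/4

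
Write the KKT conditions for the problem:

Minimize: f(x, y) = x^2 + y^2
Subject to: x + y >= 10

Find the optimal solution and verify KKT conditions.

KKT conditions for min x^2 + y^2 s.t. x + y >= 10:
Stationarity: 2x = mu, 2y = mu
So x = y = mu/2.
Complementary slackness: mu*(x + y - 10) = 0
Primal feasibility: x + y >= 10; dual feasibility: mu >= 0
If mu = 0 then x = y = 0, but 0 + 0 < 10 is infeasible, so the constraint is active.
Constraint active: x + y = 2*(mu/2) = 10 => mu = 10
x = y = 5, f = 50
Verify: stationarity 2*5 = 10 = mu; primal 5 + 5 = 10 >= 10; dual mu = 10 >= 0; complementary slackness 10*(10 - 10) = 0. All KKT conditions hold.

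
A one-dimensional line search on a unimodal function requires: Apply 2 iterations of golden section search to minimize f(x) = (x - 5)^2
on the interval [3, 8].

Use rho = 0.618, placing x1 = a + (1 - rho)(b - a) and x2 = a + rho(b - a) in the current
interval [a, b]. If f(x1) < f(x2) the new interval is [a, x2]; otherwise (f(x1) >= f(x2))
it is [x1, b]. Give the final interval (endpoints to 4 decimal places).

Golden section search for min of f(x) = (x - 5)^2 on [3, 8].
Each step: x1 = a + (1 - rho)(b - a), x2 = a + rho(b - a); if f(x1) < f(x2) keep [a, x2], otherwise keep [x1, b].
Step 1: [3.0000, 8.0000], x1=4.9100 (f=0.0081), x2=6.0900 (f=1.1881); f(x1) < f(x2) => keep [3.0000, 6.0900]
Step 2: [3.0000, 6.0900], x1=4.1804 (f=0.6718), x2=4.9096 (f=0.0082); f(x1) > f(x2) => keep [4.1804, 6.0900]
Final interval: [4.1804, 6.0900]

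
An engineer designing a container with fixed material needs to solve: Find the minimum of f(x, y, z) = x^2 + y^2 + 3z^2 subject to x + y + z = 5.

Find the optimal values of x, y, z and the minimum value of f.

Using Lagrange multipliers on f = x^2 + y^2 + 3z^2 with constraint x + y + z = 5:
Conditions: 2*1*x = lambda, 2*1*y = lambda, 2*3*z = lambda
So x = lambda/2, y = lambda/2, z = lambda/6
Substituting into constraint: lambda * (7/6) = 5
lambda = 30/7
x = 15/7, y = 15/7, z = 5/7
Minimum value = 75/7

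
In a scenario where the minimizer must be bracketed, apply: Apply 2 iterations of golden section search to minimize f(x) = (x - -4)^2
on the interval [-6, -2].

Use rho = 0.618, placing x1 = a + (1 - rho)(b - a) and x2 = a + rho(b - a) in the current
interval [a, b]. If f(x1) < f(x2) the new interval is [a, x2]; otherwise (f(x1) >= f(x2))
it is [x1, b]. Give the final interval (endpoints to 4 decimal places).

Golden section search for min of f(x) = (x - -4)^2 on [-6, -2].
Each step: x1 = a + (1 - rho)(b - a), x2 = a + rho(b - a); if f(x1) < f(x2) keep [a, x2], otherwise keep [x1, b].
Step 1: [-6.0000, -2.0000], x1=-4.4720 (f=0.2228), x2=-3.5280 (f=0.2228); f(x1) = f(x2) (tie, not '<') => keep [-4.4720, -2.0000]
Step 2: [-4.4720, -2.0000], x1=-3.5277 (f=0.2231), x2=-2.9443 (f=1.1145); f(x1) < f(x2) => keep [-4.4720, -2.9443]
Final interval: [-4.4720, -2.9443]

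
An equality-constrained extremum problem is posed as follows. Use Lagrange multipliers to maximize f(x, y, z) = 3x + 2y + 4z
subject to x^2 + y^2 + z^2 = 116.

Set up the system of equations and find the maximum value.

Lagrange conditions: 3 = 2*lambda*x, 2 = 2*lambda*y, 4 = 2*lambda*z
So x:3 = y:2 = z:4, i.e. x = 3t, y = 2t, z = 4t
Constraint: t^2*(3^2 + 2^2 + 4^2) = 116
  t^2 * 29 = 116  =>  t = sqrt(4)
Maximum = 3*3t + 2*2t + 4*4t = 29*sqrt(4) = 58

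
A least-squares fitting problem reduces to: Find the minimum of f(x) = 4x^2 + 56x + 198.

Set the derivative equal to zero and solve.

f(x) = 4x^2 + 56x + 198
f'(x) = 8x + (56) = 0
x = -56/8 = -7
f(-7) = 2
Since f''(x) = 8 > 0, this is a minimum.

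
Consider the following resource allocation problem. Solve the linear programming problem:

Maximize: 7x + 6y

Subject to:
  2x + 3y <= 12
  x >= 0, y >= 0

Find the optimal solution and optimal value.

The feasible region has vertices at [(0, 0), (6, 0), (0, 4)].
Checking objective 7x + 6y at each vertex:
  (0, 0): 7*0 + 6*0 = 0
  (6, 0): 7*6 + 6*0 = 42
  (0, 4): 7*0 + 6*4 = 24
Maximum is 42 at (6, 0).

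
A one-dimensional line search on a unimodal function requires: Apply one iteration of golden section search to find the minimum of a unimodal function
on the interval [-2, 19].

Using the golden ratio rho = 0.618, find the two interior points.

Golden section search on [-2, 19].
Golden ratio rho = 0.618 (approx).
Interior points:
  x_1 = -2 + (1-0.618)*21 = 6.0220
  x_2 = -2 + 0.618*21 = 10.9780
Compare f(x_1) and f(x_2) to determine which subinterval to keep.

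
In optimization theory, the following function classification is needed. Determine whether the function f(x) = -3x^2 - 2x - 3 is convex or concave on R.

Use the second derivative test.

f(x) = -3x^2 - 2x - 3
f'(x) = -6x - 2
f''(x) = -6
Since f''(x) = -6 < 0 for all x, f is concave on R.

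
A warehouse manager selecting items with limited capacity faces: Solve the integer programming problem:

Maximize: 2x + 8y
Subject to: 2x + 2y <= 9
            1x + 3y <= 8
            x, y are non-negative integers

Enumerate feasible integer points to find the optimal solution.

Constraint 1: 2x + 2y <= 9
Constraint 2: 1x + 3y <= 8
Feasible x range (need y >= 0): 0 <= x <= min(9/2, 8/1) => x in {0, ..., 4}.
Enumerate feasible integer points row by row (the coefficient of y is 8 > 0, so for each x the largest feasible y gives the best value):
  x = 0: y <= min((9 - 2*0)/2, (8 - 1*0)/3) => y in {0, ..., 2}; best 2*0 + 8*2 = 16
  x = 1: y <= min((9 - 2*1)/2, (8 - 1*1)/3) => y in {0, ..., 2}; best 2*1 + 8*2 = 18
  x = 2: y <= min((9 - 2*2)/2, (8 - 1*2)/3) => y in {0, ..., 2}; best 2*2 + 8*2 = 20
  x = 3: y <= min((9 - 2*3)/2, (8 - 1*3)/3) => y in {0, ..., 1}; best 2*3 + 8*1 = 14
  x = 4: y <= min((9 - 2*4)/2, (8 - 1*4)/3) => y in {0}; best 2*4 + 8*0 = 8
The maximum 2x + 8y = 20 is achieved at x = 2, y = 2.
Check: 2*2 + 2*2 = 8 <= 9 and 1*2 + 3*2 = 8 <= 8.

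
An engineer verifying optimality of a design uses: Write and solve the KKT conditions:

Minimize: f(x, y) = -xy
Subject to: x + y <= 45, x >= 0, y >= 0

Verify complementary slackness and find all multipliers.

Problem: min -xy s.t. x + y <= 45 (multiplier lambda), x >= 0 (mu_x), y >= 0 (mu_y)
KKT stationarity: -y + lambda - mu_x = 0, -x + lambda - mu_y = 0, with lambda, mu_x, mu_y >= 0
Complementary slackness: lambda*(x + y - 45) = 0, mu_x*x = 0, mu_y*y = 0
If lambda = 0: y = -mu_x <= 0 and x = -mu_y <= 0 force x = y = 0 with f = 0; but x = y = 45/2 is feasible with f = -2025/4 < 0, so this is not the minimum. Hence lambda > 0 and x + y = 45.
Try x > 0, y > 0 (so mu_x = mu_y = 0): y = lambda, x = lambda => x = y = lambda
x + y = 45 => 2*lambda = 45 => lambda = 45/2
x* = y* = 45/2 > 0, consistent with mu_x = mu_y = 0.
(Any feasible point with x = 0 or y = 0 has f = 0 > -2025/4, so the minimum is not on those boundaries.)
min(-xy) = -2025/4 (i.e. max xy = 2025/4)
Multipliers: lambda = 45/2, mu_x = 0, mu_y = 0
Complementary slackness: lambda*(x + y - 45) = 45/2*(45/2 + 45/2 - 45) = 0, mu_x*x = 0*45/2 = 0, mu_y*y = 0*45/2 = 0. Satisfied.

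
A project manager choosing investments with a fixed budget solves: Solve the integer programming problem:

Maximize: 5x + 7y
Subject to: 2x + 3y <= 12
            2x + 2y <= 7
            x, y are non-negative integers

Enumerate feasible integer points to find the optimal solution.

Constraint 1: 2x + 3y <= 12
Constraint 2: 2x + 2y <= 7
Feasible x range (need y >= 0): 0 <= x <= min(12/2, 7/2) => x in {0, ..., 3}.
Enumerate feasible integer points row by row (the coefficient of y is 7 > 0, so for each x the largest feasible y gives the best value):
  x = 0: y <= min((12 - 2*0)/3, (7 - 2*0)/2) => y in {0, ..., 3}; best 5*0 + 7*3 = 21
  x = 1: y <= min((12 - 2*1)/3, (7 - 2*1)/2) => y in {0, ..., 2}; best 5*1 + 7*2 = 19
  x = 2: y <= min((12 - 2*2)/3, (7 - 2*2)/2) => y in {0, ..., 1}; best 5*2 + 7*1 = 17
  x = 3: y <= min((12 - 2*3)/3, (7 - 2*3)/2) => y in {0}; best 5*3 + 7*0 = 15
The maximum 5x + 7y = 21 is achieved at x = 0, y = 3.
Check: 2*0 + 3*3 = 9 <= 12 and 2*0 + 2*3 = 6 <= 7.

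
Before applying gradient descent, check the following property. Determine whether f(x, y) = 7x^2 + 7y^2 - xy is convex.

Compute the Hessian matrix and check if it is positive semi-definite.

f(x,y) = 7x^2 + 7y^2 - xy
Hessian H = [[14, -1], [-1, 14]]
trace(H) = 28, det(H) = 195
Eigenvalues: (28 +/- sqrt(4)) / 2 = 15, 13
Since both eigenvalues > 0, f is convex.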